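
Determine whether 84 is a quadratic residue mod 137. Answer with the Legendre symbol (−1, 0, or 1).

Euler's criterion: (84/137) ≡ 84^68 (mod 137).
84^2 ≡ 69 (mod 137)
84^4 ≡ 103 (mod 137)
84^8 ≡ 60 (mod 137)
84^16 ≡ 38 (mod 137)
84^32 ≡ 74 (mod 137)
84^64 ≡ 133 (mod 137)
84^68 = 84^(64+4) ≡ 136 (mod 137).
Result is 136 ≡ −1, so (84/137) = −1.

-1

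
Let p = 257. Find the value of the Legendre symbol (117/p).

Euler's criterion: (117/257) ≡ 117^128 (mod 257).
117^2 ≡ 68 (mod 257)
117^4 ≡ 255 (mod 257)
117^8 ≡ 4 (mod 257)
117^16 ≡ 16 (mod 257)
117^32 ≡ 256 (mod 257)
117^64 ≡ 1 (mod 257)
117^128 ≡ 1 (mod 257)
117^128 = 117^(128) ≡ 1 (mod 257).
Result is 1, so (117/257) = 1.

1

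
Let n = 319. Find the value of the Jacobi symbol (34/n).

1

Pull out 2: since 319 ≡ 7 (mod 8), (2/319) = +1.
Reciprocity: 17 ≡ 1 and 319 ≡ 3 (mod 4), so (17/319) = +(319/17).
Reduce top mod 17: now compute (13/17).
Reciprocity: 13 ≡ 1 and 17 ≡ 1 (mod 4), so (13/17) = +(17/13).
Reduce top mod 13: now compute (4/13).
Pull out 2^2: since 13 ≡ 5 (mod 8), (2/13) = -1, so (2/13)^2 = +1.
Reached (1/13) = 1. Collecting the sign flips along the way, the symbol is +1.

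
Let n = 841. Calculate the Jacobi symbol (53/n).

Reciprocity: 53 ≡ 1 and 841 ≡ 1 (mod 4), so (53/841) = +(841/53).
Reduce top mod 53: now compute (46/53).
Pull out 2: since 53 ≡ 5 (mod 8), (2/53) = -1.
Reciprocity: 23 ≡ 3 and 53 ≡ 1 (mod 4), so (23/53) = +(53/23).
Reduce top mod 23: now compute (7/23).
Reciprocity: 7 ≡ 3 and 23 ≡ 3 (mod 4), so (7/23) = −(23/7).
Reduce top mod 7: now compute (2/7).
Pull out 2: since 7 ≡ 7 (mod 8), (2/7) = +1.
Reached (1/7) = 1. Collecting the sign flips along the way, the symbol is +1.

1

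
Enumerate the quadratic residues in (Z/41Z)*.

1,2,4,5,8,9,10,16,18,20,21,23,25,31,32,33,36,37,39,40

Square k = 1,…,20 (k and 41−k give the same square):
1²=1, 2²=4, 3²=9, 4²=16, 5²=25, 6²=36, 7²≡8, 8²≡23, 9²≡40, 10²≡18, 11²≡39, 12²≡21, 13²≡5, 14²≡32, 15²≡20, 16²≡10, 17²≡2, 18²≡37, 19²≡33, 20²≡31 (mod 41).
So the quadratic residues mod 41 are {1, 2, 4, 5, 8, 9, 10, 16, 18, 20, 21, 23, 25, 31, 32, 33, 36, 37, 39, 40}.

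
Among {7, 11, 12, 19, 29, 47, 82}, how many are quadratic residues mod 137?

3

(7/137) = +1 → QR.
(11/137) = +1 → QR.
(12/137) = -1 → non-residue.
(19/137) = +1 → QR.
(29/137) = -1 → non-residue.
(47/137) = -1 → non-residue.
(82/137) = -1 → non-residue.
Total quadratic residues among the 7: 3.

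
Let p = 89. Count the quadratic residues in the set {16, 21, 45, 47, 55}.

5

(16/89) = +1 → QR.
(21/89) = +1 → QR.
(45/89) = +1 → QR.
(47/89) = +1 → QR.
(55/89) = +1 → QR.
Total quadratic residues among the 5: 5.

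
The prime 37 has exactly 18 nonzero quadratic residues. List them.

1,3,4,7,9,10,11,12,16,21,25,26,27,28,30,33,34,36

Square k = 1,…,18 (k and 37−k give the same square):
1²=1, 2²=4, 3²=9, 4²=16, 5²=25, 6²=36, 7²≡12, 8²≡27, 9²≡7, 10²≡26, 11²≡10, 12²≡33, 13²≡21, 14²≡11, 15²≡3, 16²≡34, 17²≡30, 18²≡28 (mod 37).
So the quadratic residues mod 37 are {1, 3, 4, 7, 9, 10, 11, 12, 16, 21, 25, 26, 27, 28, 30, 33, 34, 36}.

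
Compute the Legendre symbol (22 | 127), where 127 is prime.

Pull out 2: since 127 ≡ 7 (mod 8), (2/127) = +1.
Reciprocity: 11 ≡ 3 and 127 ≡ 3 (mod 4), so (11/127) = −(127/11).
Reduce top mod 11: now compute (6/11).
Pull out 2: since 11 ≡ 3 (mod 8), (2/11) = -1.
Reciprocity: 3 ≡ 3 and 11 ≡ 3 (mod 4), so (3/11) = −(11/3).
Reduce top mod 3: now compute (2/3).
Pull out 2: since 3 ≡ 3 (mod 8), (2/3) = -1.
Reached (1/3) = 1. Collecting the sign flips along the way, the symbol is +1.

1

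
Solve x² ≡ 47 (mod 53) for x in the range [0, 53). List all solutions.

53 ≡ 1 (mod 4), so we find a root by search.
Trying successive values, 10² = 100 ≡ 47 (mod 53). The other root is 53 − 10 = 43.

10, 43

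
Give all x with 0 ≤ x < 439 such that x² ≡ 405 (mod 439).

66, 373

Since 439 ≡ 3 (mod 4), a square root of 405 is 405^((439+1)/4) = 405^110 mod 439.
Repeated squaring: 405^2≡278, 405^4≡20, 405^8≡400, 405^16≡204, 405^32≡350, 405^64≡19 (mod 439).
405^110 = 405^(64+32+8+4+2) ≡ 373 (mod 439).
Check: 373² = 139129 ≡ 405 (mod 439). The two roots are 66 and 373.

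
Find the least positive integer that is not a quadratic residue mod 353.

3

(2/353) = +1, so 2 is a residue.
(3/353) = −1, so 3 is the smallest positive non-residue mod 353.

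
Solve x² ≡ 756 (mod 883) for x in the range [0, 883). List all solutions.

122, 761

Since 883 ≡ 3 (mod 4), a square root of 756 is 756^((883+1)/4) = 756^221 mod 883.
Repeated squaring: 756^2≡235, 756^4≡479, 756^8≡744, 756^16≡778, 756^32≡429, 756^64≡377, 756^128≡849 (mod 883).
756^221 = 756^(128+64+16+8+4+1) ≡ 122 (mod 883).
Check: 122² = 14884 ≡ 756 (mod 883). The two roots are 122 and 761.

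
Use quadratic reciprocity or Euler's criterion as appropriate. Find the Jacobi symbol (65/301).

Reciprocity: 65 ≡ 1 and 301 ≡ 1 (mod 4), so (65/301) = +(301/65).
Reduce top mod 65: now compute (41/65).
Reciprocity: 41 ≡ 1 and 65 ≡ 1 (mod 4), so (41/65) = +(65/41).
Reduce top mod 41: now compute (24/41).
Pull out 2^3: since 41 ≡ 1 (mod 8), (2/41) = +1, so (2/41)^3 = +1.
Reciprocity: 3 ≡ 3 and 41 ≡ 1 (mod 4), so (3/41) = +(41/3).
Reduce top mod 3: now compute (2/3).
Pull out 2: since 3 ≡ 3 (mod 8), (2/3) = -1.
Reached (1/3) = 1. Collecting the sign flips along the way, the symbol is -1.

-1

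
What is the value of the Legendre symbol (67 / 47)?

First reduce: 67 ≡ 20 (mod 47).
Pull out 2^2: since 47 ≡ 7 (mod 8), (2/47) = +1, so (2/47)^2 = +1.
Reciprocity: 5 ≡ 1 and 47 ≡ 3 (mod 4), so (5/47) = +(47/5).
Reduce top mod 5: now compute (2/5).
Pull out 2: since 5 ≡ 5 (mod 8), (2/5) = -1.
Reached (1/5) = 1. Collecting the sign flips along the way, the symbol is -1.

-1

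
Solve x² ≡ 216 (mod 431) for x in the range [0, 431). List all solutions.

Since 431 ≡ 3 (mod 4), a square root of 216 is 216^((431+1)/4) = 216^108 mod 431.
Repeated squaring: 216^2≡108, 216^4≡27, 216^8≡298, 216^16≡18, 216^32≡324, 216^64≡243 (mod 431).
216^108 = 216^(64+32+8+4) ≡ 337 (mod 431).
Check: 337² = 113569 ≡ 216 (mod 431). The two roots are 94 and 337.

94, 337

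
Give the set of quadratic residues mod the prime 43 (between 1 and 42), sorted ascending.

Square k = 1,…,21 (k and 43−k give the same square):
1²=1, 2²=4, 3²=9, 4²=16, 5²=25, 6²=36, 7²≡6, 8²≡21, 9²≡38, 10²≡14, 11²≡35, 12²≡15, 13²≡40, 14²≡24, 15²≡10, 16²≡41, 17²≡31, 18²≡23, 19²≡17, 20²≡13, 21²≡11 (mod 43).
So the quadratic residues mod 43 are {1, 4, 6, 9, 10, 11, 13, 14, 15, 16, 17, 21, 23, 24, 25, 31, 35, 36, 38, 40, 41}.

1 4 6 9 10 11 13 14 15 16 17 21 23 24 25 31 35 36 38 40 41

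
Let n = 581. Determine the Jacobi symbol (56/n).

Pull out 2^3: since 581 ≡ 5 (mod 8), (2/581) = -1, so (2/581)^3 = -1.
Reciprocity: 7 ≡ 3 and 581 ≡ 1 (mod 4), so (7/581) = +(581/7).
Reduce top mod 7: now compute (0/7).
Top reduces to 0: gcd > 1, so the symbol is 0.

0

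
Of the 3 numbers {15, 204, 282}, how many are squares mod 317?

(15/317) = +1 → QR.
(204/317) = +1 → QR.
(282/317) = -1 → non-residue.
Total quadratic residues among the 3: 2.

2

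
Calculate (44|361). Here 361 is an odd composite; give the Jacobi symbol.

Pull out 2^2: since 361 ≡ 1 (mod 8), (2/361) = +1, so (2/361)^2 = +1.
Reciprocity: 11 ≡ 3 and 361 ≡ 1 (mod 4), so (11/361) = +(361/11).
Reduce top mod 11: now compute (9/11).
Reciprocity: 9 ≡ 1 and 11 ≡ 3 (mod 4), so (9/11) = +(11/9).
Reduce top mod 9: now compute (2/9).
Pull out 2: since 9 ≡ 1 (mod 8), (2/9) = +1.
Reached (1/9) = 1. Collecting the sign flips along the way, the symbol is +1.

1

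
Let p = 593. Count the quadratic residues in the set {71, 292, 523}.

(71/593) = +1 → QR.
(292/593) = +1 → QR.
(523/593) = +1 → QR.
Total quadratic residues among the 3: 3.

3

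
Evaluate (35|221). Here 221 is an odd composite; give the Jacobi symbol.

Reciprocity: 35 ≡ 3 and 221 ≡ 1 (mod 4), so (35/221) = +(221/35).
Reduce top mod 35: now compute (11/35).
Reciprocity: 11 ≡ 3 and 35 ≡ 3 (mod 4), so (11/35) = −(35/11).
Reduce top mod 11: now compute (2/11).
Pull out 2: since 11 ≡ 3 (mod 8), (2/11) = -1.
Reached (1/11) = 1. Collecting the sign flips along the way, the symbol is +1.

1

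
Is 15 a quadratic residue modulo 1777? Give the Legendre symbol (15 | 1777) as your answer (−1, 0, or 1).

Reciprocity: 15 ≡ 3 and 1777 ≡ 1 (mod 4), so (15/1777) = +(1777/15).
Reduce top mod 15: now compute (7/15).
Reciprocity: 7 ≡ 3 and 15 ≡ 3 (mod 4), so (7/15) = −(15/7).
Reduce top mod 7: now compute (1/7).
Reached (1/7) = 1. Collecting the sign flips along the way, the symbol is -1.

-1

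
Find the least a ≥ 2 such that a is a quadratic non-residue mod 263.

(2/263) = +1, so 2 is a residue.
(3/263) = +1, so 3 is a residue.
(4/263) = +1, so 4 is a residue.
(5/263) = −1, so 5 is the smallest positive non-residue mod 263.

5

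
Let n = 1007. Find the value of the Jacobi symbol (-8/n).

-1

First reduce: -8 ≡ 999 (mod 1007).
Reciprocity: 999 ≡ 3 and 1007 ≡ 3 (mod 4), so (999/1007) = −(1007/999).
Reduce top mod 999: now compute (8/999).
Pull out 2^3: since 999 ≡ 7 (mod 8), (2/999) = +1, so (2/999)^3 = +1.
Reached (1/999) = 1. Collecting the sign flips along the way, the symbol is -1.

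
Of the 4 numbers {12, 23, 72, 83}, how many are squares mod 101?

(12/101) = -1 → non-residue.
(23/101) = +1 → QR.
(72/101) = -1 → non-residue.
(83/101) = -1 → non-residue.
Total quadratic residues among the 4: 1.

1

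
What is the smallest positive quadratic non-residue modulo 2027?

(2/2027) = −1, so 2 is the smallest positive non-residue mod 2027.

2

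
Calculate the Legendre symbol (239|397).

Reciprocity: 239 ≡ 3 and 397 ≡ 1 (mod 4), so (239/397) = +(397/239).
Reduce top mod 239: now compute (158/239).
Pull out 2: since 239 ≡ 7 (mod 8), (2/239) = +1.
Reciprocity: 79 ≡ 3 and 239 ≡ 3 (mod 4), so (79/239) = −(239/79).
Reduce top mod 79: now compute (2/79).
Pull out 2: since 79 ≡ 7 (mod 8), (2/79) = +1.
Reached (1/79) = 1. Collecting the sign flips along the way, the symbol is -1.

-1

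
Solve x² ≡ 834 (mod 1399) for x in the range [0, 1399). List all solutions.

220, 1179

Since 1399 ≡ 3 (mod 4), a square root of 834 is 834^((1399+1)/4) = 834^350 mod 1399.
Repeated squaring: 834^2≡253, 834^4≡1054, 834^8≡110, 834^16≡908, 834^32≡453, 834^64≡955, 834^128≡1276, 834^256≡1139 (mod 1399).
834^350 = 834^(256+64+16+8+4+2) ≡ 220 (mod 1399).
Check: 220² = 48400 ≡ 834 (mod 1399). The two roots are 220 and 1179.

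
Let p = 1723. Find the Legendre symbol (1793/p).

First reduce: 1793 ≡ 70 (mod 1723).
Pull out 2: since 1723 ≡ 3 (mod 8), (2/1723) = -1.
Reciprocity: 35 ≡ 3 and 1723 ≡ 3 (mod 4), so (35/1723) = −(1723/35).
Reduce top mod 35: now compute (8/35).
Pull out 2^3: since 35 ≡ 3 (mod 8), (2/35) = -1, so (2/35)^3 = -1.
Reached (1/35) = 1. Collecting the sign flips along the way, the symbol is -1.

-1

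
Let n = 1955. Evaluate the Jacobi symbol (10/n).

Pull out 2: since 1955 ≡ 3 (mod 8), (2/1955) = -1.
Reciprocity: 5 ≡ 1 and 1955 ≡ 3 (mod 4), so (5/1955) = +(1955/5).
Reduce top mod 5: now compute (0/5).
Top reduces to 0: gcd > 1, so the symbol is 0.

0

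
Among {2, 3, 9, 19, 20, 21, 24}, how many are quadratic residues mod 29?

(2/29) = -1 → non-residue.
(3/29) = -1 → non-residue.
(9/29) = +1 → QR.
(19/29) = -1 → non-residue.
(20/29) = +1 → QR.
(21/29) = -1 → non-residue.
(24/29) = +1 → QR.
Total quadratic residues among the 7: 3.

3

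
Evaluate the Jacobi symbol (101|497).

Reciprocity: 101 ≡ 1 and 497 ≡ 1 (mod 4), so (101/497) = +(497/101).
Reduce top mod 101: now compute (93/101).
Reciprocity: 93 ≡ 1 and 101 ≡ 1 (mod 4), so (93/101) = +(101/93).
Reduce top mod 93: now compute (8/93).
Pull out 2^3: since 93 ≡ 5 (mod 8), (2/93) = -1, so (2/93)^3 = -1.
Reached (1/93) = 1. Collecting the sign flips along the way, the symbol is -1.

-1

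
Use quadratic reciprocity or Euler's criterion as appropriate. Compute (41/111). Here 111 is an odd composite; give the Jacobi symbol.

Reciprocity: 41 ≡ 1 and 111 ≡ 3 (mod 4), so (41/111) = +(111/41).
Reduce top mod 41: now compute (29/41).
Reciprocity: 29 ≡ 1 and 41 ≡ 1 (mod 4), so (29/41) = +(41/29).
Reduce top mod 29: now compute (12/29).
Pull out 2^2: since 29 ≡ 5 (mod 8), (2/29) = -1, so (2/29)^2 = +1.
Reciprocity: 3 ≡ 3 and 29 ≡ 1 (mod 4), so (3/29) = +(29/3).
Reduce top mod 3: now compute (2/3).
Pull out 2: since 3 ≡ 3 (mod 8), (2/3) = -1.
Reached (1/3) = 1. Collecting the sign flips along the way, the symbol is -1.

-1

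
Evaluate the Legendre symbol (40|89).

Pull out 2^3: since 89 ≡ 1 (mod 8), (2/89) = +1, so (2/89)^3 = +1.
Reciprocity: 5 ≡ 1 and 89 ≡ 1 (mod 4), so (5/89) = +(89/5).
Reduce top mod 5: now compute (4/5).
Pull out 2^2: since 5 ≡ 5 (mod 8), (2/5) = -1, so (2/5)^2 = +1.
Reached (1/5) = 1. Collecting the sign flips along the way, the symbol is +1.

1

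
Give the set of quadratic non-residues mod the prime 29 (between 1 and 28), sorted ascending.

2 3 8 10 11 12 14 15 17 18 19 21 26 27

Square k = 1,…,14 (k and 29−k give the same square):
1²=1, 2²=4, 3²=9, 4²=16, 5²=25, 6²≡7, 7²≡20, 8²≡6, 9²≡23, 10²≡13, 11²≡5, 12²≡28, 13²≡24, 14²≡22 (mod 29).
The residues are {1, 4, 5, 6, 7, 9, 13, 16, 20, 22, 23, 24, 25, 28}; the non-residues are the remaining 14 nonzero classes.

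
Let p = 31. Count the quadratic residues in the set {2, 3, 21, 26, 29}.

1

(2/31) = +1 → QR.
(3/31) = -1 → non-residue.
(21/31) = -1 → non-residue.
(26/31) = -1 → non-residue.
(29/31) = -1 → non-residue.
Total quadratic residues among the 5: 1.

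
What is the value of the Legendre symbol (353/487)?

-1

Reciprocity: 353 ≡ 1 and 487 ≡ 3 (mod 4), so (353/487) = +(487/353).
Reduce top mod 353: now compute (134/353).
Pull out 2: since 353 ≡ 1 (mod 8), (2/353) = +1.
Reciprocity: 67 ≡ 3 and 353 ≡ 1 (mod 4), so (67/353) = +(353/67).
Reduce top mod 67: now compute (18/67).
Pull out 2: since 67 ≡ 3 (mod 8), (2/67) = -1.
Reciprocity: 9 ≡ 1 and 67 ≡ 3 (mod 4), so (9/67) = +(67/9).
Reduce top mod 9: now compute (4/9).
Pull out 2^2: since 9 ≡ 1 (mod 8), (2/9) = +1, so (2/9)^2 = +1.
Reached (1/9) = 1. Collecting the sign flips along the way, the symbol is -1.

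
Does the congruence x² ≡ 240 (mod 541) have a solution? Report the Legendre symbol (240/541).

1

Euler's criterion: (240/541) ≡ 240^270 (mod 541).
240^2 ≡ 254 (mod 541)
240^4 ≡ 137 (mod 541)
240^8 ≡ 375 (mod 541)
240^16 ≡ 506 (mod 541)
240^32 ≡ 143 (mod 541)
240^64 ≡ 432 (mod 541)
240^128 ≡ 520 (mod 541)
240^256 ≡ 441 (mod 541)
240^270 = 240^(256+8+4+2) ≡ 1 (mod 541).
Result is 1, so (240/541) = 1.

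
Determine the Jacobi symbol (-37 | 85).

1

First reduce: -37 ≡ 48 (mod 85).
Pull out 2^4: since 85 ≡ 5 (mod 8), (2/85) = -1, so (2/85)^4 = +1.
Reciprocity: 3 ≡ 3 and 85 ≡ 1 (mod 4), so (3/85) = +(85/3).
Reduce top mod 3: now compute (1/3).
Reached (1/3) = 1. Collecting the sign flips along the way, the symbol is +1.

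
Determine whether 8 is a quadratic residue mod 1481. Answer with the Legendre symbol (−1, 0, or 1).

Pull out 2^3: since 1481 ≡ 1 (mod 8), (2/1481) = +1, so (2/1481)^3 = +1.
Reached (1/1481) = 1. Collecting the sign flips along the way, the symbol is +1.

1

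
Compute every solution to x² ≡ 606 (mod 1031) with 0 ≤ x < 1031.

Since 1031 ≡ 3 (mod 4), a square root of 606 is 606^((1031+1)/4) = 606^258 mod 1031.
Repeated squaring: 606^2≡200, 606^4≡822, 606^8≡379, 606^16≡332, 606^32≡938, 606^64≡401, 606^128≡996, 606^256≡194 (mod 1031).
606^258 = 606^(256+2) ≡ 653 (mod 1031).
Check: 653² = 426409 ≡ 606 (mod 1031). The two roots are 378 and 653.

378, 653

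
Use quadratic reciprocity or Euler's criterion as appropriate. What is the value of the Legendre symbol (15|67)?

1

Reciprocity: 15 ≡ 3 and 67 ≡ 3 (mod 4), so (15/67) = −(67/15).
Reduce top mod 15: now compute (7/15).
Reciprocity: 7 ≡ 3 and 15 ≡ 3 (mod 4), so (7/15) = −(15/7).
Reduce top mod 7: now compute (1/7).
Reached (1/7) = 1. Collecting the sign flips along the way, the symbol is +1.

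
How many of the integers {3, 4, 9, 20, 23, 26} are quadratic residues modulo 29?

4

(3/29) = -1 → non-residue.
(4/29) = +1 → QR.
(9/29) = +1 → QR.
(20/29) = +1 → QR.
(23/29) = +1 → QR.
(26/29) = -1 → non-residue.
Total quadratic residues among the 6: 4.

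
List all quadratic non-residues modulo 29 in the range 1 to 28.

Square k = 1,…,14 (k and 29−k give the same square):
1²=1, 2²=4, 3²=9, 4²=16, 5²=25, 6²≡7, 7²≡20, 8²≡6, 9²≡23, 10²≡13, 11²≡5, 12²≡28, 13²≡24, 14²≡22 (mod 29).
The residues are {1, 4, 5, 6, 7, 9, 13, 16, 20, 22, 23, 24, 25, 28}; the non-residues are the remaining 14 nonzero classes.

2 3 8 10 11 12 14 15 17 18 19 21 26 27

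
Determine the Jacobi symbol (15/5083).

Reciprocity: 15 ≡ 3 and 5083 ≡ 3 (mod 4), so (15/5083) = −(5083/15).
Reduce top mod 15: now compute (13/15).
Reciprocity: 13 ≡ 1 and 15 ≡ 3 (mod 4), so (13/15) = +(15/13).
Reduce top mod 13: now compute (2/13).
Pull out 2: since 13 ≡ 5 (mod 8), (2/13) = -1.
Reached (1/13) = 1. Collecting the sign flips along the way, the symbol is +1.

1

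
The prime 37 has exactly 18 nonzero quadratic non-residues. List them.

2,5,6,8,13,14,15,17,18,19,20,22,23,24,29,31,32,35

Square k = 1,…,18 (k and 37−k give the same square):
1²=1, 2²=4, 3²=9, 4²=16, 5²=25, 6²=36, 7²≡12, 8²≡27, 9²≡7, 10²≡26, 11²≡10, 12²≡33, 13²≡21, 14²≡11, 15²≡3, 16²≡34, 17²≡30, 18²≡28 (mod 37).
The residues are {1, 3, 4, 7, 9, 10, 11, 12, 16, 21, 25, 26, 27, 28, 30, 33, 34, 36}; the non-residues are the remaining 18 nonzero classes.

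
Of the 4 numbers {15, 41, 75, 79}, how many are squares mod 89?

(15/89) = -1 → non-residue.
(41/89) = -1 → non-residue.
(75/89) = -1 → non-residue.
(79/89) = +1 → QR.
Total quadratic residues among the 4: 1.

1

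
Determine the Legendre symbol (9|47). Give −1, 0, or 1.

Reciprocity: 9 ≡ 1 and 47 ≡ 3 (mod 4), so (9/47) = +(47/9).
Reduce top mod 9: now compute (2/9).
Pull out 2: since 9 ≡ 1 (mod 8), (2/9) = +1.
Reached (1/9) = 1. Collecting the sign flips along the way, the symbol is +1.

1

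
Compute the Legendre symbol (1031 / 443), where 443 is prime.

1

Euler's criterion: (1031/443) ≡ 145^221 (mod 443).
145^2 ≡ 204 (mod 443)
145^4 ≡ 417 (mod 443)
145^8 ≡ 233 (mod 443)
145^16 ≡ 243 (mod 443)
145^32 ≡ 130 (mod 443)
145^64 ≡ 66 (mod 443)
145^128 ≡ 369 (mod 443)
145^221 = 145^(128+64+16+8+4+1) ≡ 1 (mod 443).
Result is 1, so (1031/443) = 1.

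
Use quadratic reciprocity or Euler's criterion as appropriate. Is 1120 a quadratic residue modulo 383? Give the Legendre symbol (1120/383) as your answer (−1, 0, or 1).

-1

Euler's criterion: (1120/383) ≡ 354^191 (mod 383).
354^2 ≡ 75 (mod 383)
354^4 ≡ 263 (mod 383)
354^8 ≡ 229 (mod 383)
354^16 ≡ 353 (mod 383)
354^32 ≡ 134 (mod 383)
354^64 ≡ 338 (mod 383)
354^128 ≡ 110 (mod 383)
354^191 = 354^(128+32+16+8+4+2+1) ≡ 382 (mod 383).
Result is 382 ≡ −1, so (1120/383) = −1.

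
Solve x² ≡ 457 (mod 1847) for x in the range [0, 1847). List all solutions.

Since 1847 ≡ 3 (mod 4), a square root of 457 is 457^((1847+1)/4) = 457^462 mod 1847.
Repeated squaring: 457^2≡138, 457^4≡574, 457^8≡710, 457^16≡1716, 457^32≡538, 457^64≡1312, 457^128≡1787, 457^256≡1753 (mod 1847).
457^462 = 457^(256+128+64+8+4+2) ≡ 48 (mod 1847).
Check: 48² = 2304 ≡ 457 (mod 1847). The two roots are 48 and 1799.

48, 1799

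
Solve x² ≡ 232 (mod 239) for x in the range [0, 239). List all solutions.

94, 145

Since 239 ≡ 3 (mod 4), a square root of 232 is 232^((239+1)/4) = 232^60 mod 239.
Repeated squaring: 232^2≡49, 232^4≡11, 232^8≡121, 232^16≡62, 232^32≡20 (mod 239).
232^60 = 232^(32+16+8+4) ≡ 145 (mod 239).
Check: 145² = 21025 ≡ 232 (mod 239). The two roots are 94 and 145.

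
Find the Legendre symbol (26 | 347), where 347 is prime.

-1

Euler's criterion: (26/347) ≡ 26^173 (mod 347).
26^2 ≡ 329 (mod 347)
26^4 ≡ 324 (mod 347)
26^8 ≡ 182 (mod 347)
26^16 ≡ 159 (mod 347)
26^32 ≡ 297 (mod 347)
26^64 ≡ 71 (mod 347)
26^128 ≡ 183 (mod 347)
26^173 = 26^(128+32+8+4+1) ≡ 346 (mod 347).
Result is 346 ≡ −1, so (26/347) = −1.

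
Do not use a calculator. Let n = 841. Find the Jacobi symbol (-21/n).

First reduce: -21 ≡ 820 (mod 841).
Pull out 2^2: since 841 ≡ 1 (mod 8), (2/841) = +1, so (2/841)^2 = +1.
Reciprocity: 205 ≡ 1 and 841 ≡ 1 (mod 4), so (205/841) = +(841/205).
Reduce top mod 205: now compute (21/205).
Reciprocity: 21 ≡ 1 and 205 ≡ 1 (mod 4), so (21/205) = +(205/21).
Reduce top mod 21: now compute (16/21).
Pull out 2^4: since 21 ≡ 5 (mod 8), (2/21) = -1, so (2/21)^4 = +1.
Reached (1/21) = 1. Collecting the sign flips along the way, the symbol is +1.

1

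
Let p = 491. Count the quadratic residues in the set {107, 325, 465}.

3

(107/491) = +1 → QR.
(325/491) = +1 → QR.
(465/491) = +1 → QR.
Total quadratic residues among the 3: 3.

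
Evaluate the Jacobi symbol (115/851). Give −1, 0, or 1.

0

Reciprocity: 115 ≡ 3 and 851 ≡ 3 (mod 4), so (115/851) = −(851/115).
Reduce top mod 115: now compute (46/115).
Pull out 2: since 115 ≡ 3 (mod 8), (2/115) = -1.
Reciprocity: 23 ≡ 3 and 115 ≡ 3 (mod 4), so (23/115) = −(115/23).
Reduce top mod 23: now compute (0/23).
Top reduces to 0: gcd > 1, so the symbol is 0.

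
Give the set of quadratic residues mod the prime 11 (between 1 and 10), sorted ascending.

Square k = 1,…,5 (k and 11−k give the same square):
1²=1, 2²=4, 3²=9, 4²≡5, 5²≡3 (mod 11).
So the quadratic residues mod 11 are {1, 3, 4, 5, 9}.

1,3,4,5,9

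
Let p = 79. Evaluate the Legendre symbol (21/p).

Euler's criterion: (21/79) ≡ 21^39 (mod 79).
21^2 ≡ 46 (mod 79)
21^4 ≡ 62 (mod 79)
21^8 ≡ 52 (mod 79)
21^16 ≡ 18 (mod 79)
21^32 ≡ 8 (mod 79)
21^39 = 21^(32+4+2+1) ≡ 1 (mod 79).
Result is 1, so (21/79) = 1.

1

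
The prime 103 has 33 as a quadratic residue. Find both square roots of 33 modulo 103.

41, 62

Since 103 ≡ 3 (mod 4), a square root of 33 is 33^((103+1)/4) = 33^26 mod 103.
Repeated squaring: 33^2≡59, 33^4≡82, 33^8≡29, 33^16≡17 (mod 103).
33^26 = 33^(16+8+2) ≡ 41 (mod 103).
Check: 41² = 1681 ≡ 33 (mod 103). The two roots are 41 and 62.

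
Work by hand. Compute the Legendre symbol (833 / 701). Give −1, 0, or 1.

1

First reduce: 833 ≡ 132 (mod 701).
Pull out 2^2: since 701 ≡ 5 (mod 8), (2/701) = -1, so (2/701)^2 = +1.
Reciprocity: 33 ≡ 1 and 701 ≡ 1 (mod 4), so (33/701) = +(701/33).
Reduce top mod 33: now compute (8/33).
Pull out 2^3: since 33 ≡ 1 (mod 8), (2/33) = +1, so (2/33)^3 = +1.
Reached (1/33) = 1. Collecting the sign flips along the way, the symbol is +1.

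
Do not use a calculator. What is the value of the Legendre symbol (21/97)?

Euler's criterion: (21/97) ≡ 21^48 (mod 97).
21^2 ≡ 53 (mod 97)
21^4 ≡ 93 (mod 97)
21^8 ≡ 16 (mod 97)
21^16 ≡ 62 (mod 97)
21^32 ≡ 61 (mod 97)
21^48 = 21^(32+16) ≡ 96 (mod 97).
Result is 96 ≡ −1, so (21/97) = −1.

-1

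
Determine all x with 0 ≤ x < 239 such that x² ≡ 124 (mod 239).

Since 239 ≡ 3 (mod 4), a square root of 124 is 124^((239+1)/4) = 124^60 mod 239.
Repeated squaring: 124^2≡80, 124^4≡186, 124^8≡180, 124^16≡135, 124^32≡61 (mod 239).
124^60 = 124^(32+16+8+4) ≡ 29 (mod 239).
Check: 29² = 841 ≡ 124 (mod 239). The two roots are 29 and 210.

29, 210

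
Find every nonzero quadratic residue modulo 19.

Square k = 1,…,9 (k and 19−k give the same square):
1²=1, 2²=4, 3²=9, 4²=16, 5²≡6, 6²≡17, 7²≡11, 8²≡7, 9²≡5 (mod 19).
So the quadratic residues mod 19 are {1, 4, 5, 6, 7, 9, 11, 16, 17}.

1 4 5 6 7 9 11 16 17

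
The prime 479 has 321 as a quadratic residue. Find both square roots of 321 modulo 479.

Since 479 ≡ 3 (mod 4), a square root of 321 is 321^((479+1)/4) = 321^120 mod 479.
Repeated squaring: 321^2≡56, 321^4≡262, 321^8≡147, 321^16≡54, 321^32≡42, 321^64≡327 (mod 479).
321^120 = 321^(64+32+16+8) ≡ 92 (mod 479).
Check: 92² = 8464 ≡ 321 (mod 479). The two roots are 92 and 387.

92, 387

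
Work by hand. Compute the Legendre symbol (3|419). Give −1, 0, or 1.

Euler's criterion: (3/419) ≡ 3^209 (mod 419).
3^2 ≡ 9 (mod 419)
3^4 ≡ 81 (mod 419)
3^8 ≡ 276 (mod 419)
3^16 ≡ 337 (mod 419)
3^32 ≡ 20 (mod 419)
3^64 ≡ 400 (mod 419)
3^128 ≡ 361 (mod 419)
3^209 = 3^(128+64+16+1) ≡ 1 (mod 419).
Result is 1, so (3/419) = 1.

1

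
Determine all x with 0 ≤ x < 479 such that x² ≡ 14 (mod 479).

79, 400

Since 479 ≡ 3 (mod 4), a square root of 14 is 14^((479+1)/4) = 14^120 mod 479.
Repeated squaring: 14^2≡196, 14^4≡96, 14^8≡115, 14^16≡292, 14^32≡2, 14^64≡4 (mod 479).
14^120 = 14^(64+32+16+8) ≡ 400 (mod 479).
Check: 400² = 160000 ≡ 14 (mod 479). The two roots are 79 and 400.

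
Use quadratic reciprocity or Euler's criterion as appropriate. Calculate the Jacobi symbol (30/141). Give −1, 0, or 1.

Pull out 2: since 141 ≡ 5 (mod 8), (2/141) = -1.
Reciprocity: 15 ≡ 3 and 141 ≡ 1 (mod 4), so (15/141) = +(141/15).
Reduce top mod 15: now compute (6/15).
Pull out 2: since 15 ≡ 7 (mod 8), (2/15) = +1.
Reciprocity: 3 ≡ 3 and 15 ≡ 3 (mod 4), so (3/15) = −(15/3).
Reduce top mod 3: now compute (0/3).
Top reduces to 0: gcd > 1, so the symbol is 0.

0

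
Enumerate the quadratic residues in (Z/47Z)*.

1,2,3,4,6,7,8,9,12,14,16,17,18,21,24,25,27,28,32,34,36,37,42

Square k = 1,…,23 (k and 47−k give the same square):
1²=1, 2²=4, 3²=9, 4²=16, 5²=25, 6²=36, 7²≡2, 8²≡17, 9²≡34, 10²≡6, 11²≡27, 12²≡3, 13²≡28, 14²≡8, 15²≡37, 16²≡21, 17²≡7, 18²≡42, 19²≡32, 20²≡24, 21²≡18, 22²≡14, 23²≡12 (mod 47).
So the quadratic residues mod 47 are {1, 2, 3, 4, 6, 7, 8, 9, 12, 14, 16, 17, 18, 21, 24, 25, 27, 28, 32, 34, 36, 37, 42}.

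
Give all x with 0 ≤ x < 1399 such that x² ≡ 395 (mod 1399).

Since 1399 ≡ 3 (mod 4), a square root of 395 is 395^((1399+1)/4) = 395^350 mod 1399.
Repeated squaring: 395^2≡736, 395^4≡283, 395^8≡346, 395^16≡801, 395^32≡859, 395^64≡608, 395^128≡328, 395^256≡1260 (mod 1399).
395^350 = 395^(256+64+16+8+4+2) ≡ 1180 (mod 1399).
Check: 1180² = 1392400 ≡ 395 (mod 1399). The two roots are 219 and 1180.

219, 1180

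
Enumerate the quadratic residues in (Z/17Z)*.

1 2 4 8 9 13 15 16

Square k = 1,…,8 (k and 17−k give the same square):
1²=1, 2²=4, 3²=9, 4²=16, 5²≡8, 6²≡2, 7²≡15, 8²≡13 (mod 17).
So the quadratic residues mod 17 are {1, 2, 4, 8, 9, 13, 15, 16}.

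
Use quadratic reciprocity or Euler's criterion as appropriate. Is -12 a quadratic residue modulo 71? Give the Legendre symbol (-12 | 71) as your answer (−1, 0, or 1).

-1

First reduce: -12 ≡ 59 (mod 71).
Reciprocity: 59 ≡ 3 and 71 ≡ 3 (mod 4), so (59/71) = −(71/59).
Reduce top mod 59: now compute (12/59).
Pull out 2^2: since 59 ≡ 3 (mod 8), (2/59) = -1, so (2/59)^2 = +1.
Reciprocity: 3 ≡ 3 and 59 ≡ 3 (mod 4), so (3/59) = −(59/3).
Reduce top mod 3: now compute (2/3).
Pull out 2: since 3 ≡ 3 (mod 8), (2/3) = -1.
Reached (1/3) = 1. Collecting the sign flips along the way, the symbol is -1.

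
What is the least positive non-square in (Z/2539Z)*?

2

(2/2539) = −1, so 2 is the smallest positive non-residue mod 2539.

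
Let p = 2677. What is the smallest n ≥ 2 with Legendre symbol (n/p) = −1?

(2/2677) = −1, so 2 is the smallest positive non-residue mod 2677.

2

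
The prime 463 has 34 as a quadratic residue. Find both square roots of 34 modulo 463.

Since 463 ≡ 3 (mod 4), a square root of 34 is 34^((463+1)/4) = 34^116 mod 463.
Repeated squaring: 34^2≡230, 34^4≡118, 34^8≡34, 34^16≡230, 34^32≡118, 34^64≡34 (mod 463).
34^116 = 34^(64+32+16+4) ≡ 118 (mod 463).
Check: 118² = 13924 ≡ 34 (mod 463). The two roots are 118 and 345.

118, 345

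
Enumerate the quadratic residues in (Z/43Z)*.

1,4,6,9,10,11,13,14,15,16,17,21,23,24,25,31,35,36,38,40,41

Square k = 1,…,21 (k and 43−k give the same square):
1²=1, 2²=4, 3²=9, 4²=16, 5²=25, 6²=36, 7²≡6, 8²≡21, 9²≡38, 10²≡14, 11²≡35, 12²≡15, 13²≡40, 14²≡24, 15²≡10, 16²≡41, 17²≡31, 18²≡23, 19²≡17, 20²≡13, 21²≡11 (mod 43).
So the quadratic residues mod 43 are {1, 4, 6, 9, 10, 11, 13, 14, 15, 16, 17, 21, 23, 24, 25, 31, 35, 36, 38, 40, 41}.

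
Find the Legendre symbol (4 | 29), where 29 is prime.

Pull out 2^2: since 29 ≡ 5 (mod 8), (2/29) = -1, so (2/29)^2 = +1.
Reached (1/29) = 1. Collecting the sign flips along the way, the symbol is +1.

1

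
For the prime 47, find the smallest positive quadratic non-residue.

(2/47) = +1, so 2 is a residue.
(3/47) = +1, so 3 is a residue.
(4/47) = +1, so 4 is a residue.
(5/47) = −1, so 5 is the smallest positive non-residue mod 47.

5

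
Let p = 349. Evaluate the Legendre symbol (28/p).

Euler's criterion: (28/349) ≡ 28^174 (mod 349).
28^2 ≡ 86 (mod 349)
28^4 ≡ 67 (mod 349)
28^8 ≡ 301 (mod 349)
28^16 ≡ 210 (mod 349)
28^32 ≡ 126 (mod 349)
28^64 ≡ 171 (mod 349)
28^128 ≡ 274 (mod 349)
28^174 = 28^(128+32+8+4+2) ≡ 348 (mod 349).
Result is 348 ≡ −1, so (28/349) = −1.

-1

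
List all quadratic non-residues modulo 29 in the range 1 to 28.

Square k = 1,…,14 (k and 29−k give the same square):
1²=1, 2²=4, 3²=9, 4²=16, 5²=25, 6²≡7, 7²≡20, 8²≡6, 9²≡23, 10²≡13, 11²≡5, 12²≡28, 13²≡24, 14²≡22 (mod 29).
The residues are {1, 4, 5, 6, 7, 9, 13, 16, 20, 22, 23, 24, 25, 28}; the non-residues are the remaining 14 nonzero classes.

2 3 8 10 11 12 14 15 17 18 19 21 26 27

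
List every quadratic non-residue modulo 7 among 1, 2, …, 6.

Square k = 1,…,3 (k and 7−k give the same square):
1²=1, 2²=4, 3²≡2 (mod 7).
The residues are {1, 2, 4}; the non-residues are the remaining 3 nonzero classes.

3 5 6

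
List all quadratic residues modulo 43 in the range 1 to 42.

1, 4, 6, 9, 10, 11, 13, 14, 15, 16, 17, 21, 23, 24, 25, 31, 35, 36, 38, 40, 41

Square k = 1,…,21 (k and 43−k give the same square):
1²=1, 2²=4, 3²=9, 4²=16, 5²=25, 6²=36, 7²≡6, 8²≡21, 9²≡38, 10²≡14, 11²≡35, 12²≡15, 13²≡40, 14²≡24, 15²≡10, 16²≡41, 17²≡31, 18²≡23, 19²≡17, 20²≡13, 21²≡11 (mod 43).
So the quadratic residues mod 43 are {1, 4, 6, 9, 10, 11, 13, 14, 15, 16, 17, 21, 23, 24, 25, 31, 35, 36, 38, 40, 41}.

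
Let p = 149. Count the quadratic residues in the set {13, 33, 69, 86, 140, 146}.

(13/149) = -1 → non-residue.
(33/149) = +1 → QR.
(69/149) = +1 → QR.
(86/149) = +1 → QR.
(140/149) = +1 → QR.
(146/149) = -1 → non-residue.
Total quadratic residues among the 6: 4.

4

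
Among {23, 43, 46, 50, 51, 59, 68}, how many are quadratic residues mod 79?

4

(23/79) = +1 → QR.
(43/79) = -1 → non-residue.
(46/79) = +1 → QR.
(50/79) = +1 → QR.
(51/79) = +1 → QR.
(59/79) = -1 → non-residue.
(68/79) = -1 → non-residue.
Total quadratic residues among the 7: 4.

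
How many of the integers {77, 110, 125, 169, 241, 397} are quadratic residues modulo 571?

(77/571) = -1 → non-residue.
(110/571) = -1 → non-residue.
(125/571) = +1 → QR.
(169/571) = +1 → QR.
(241/571) = -1 → non-residue.
(397/571) = -1 → non-residue.
Total quadratic residues among the 6: 2.

2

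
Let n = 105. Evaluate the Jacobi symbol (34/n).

-1

Pull out 2: since 105 ≡ 1 (mod 8), (2/105) = +1.
Reciprocity: 17 ≡ 1 and 105 ≡ 1 (mod 4), so (17/105) = +(105/17).
Reduce top mod 17: now compute (3/17).
Reciprocity: 3 ≡ 3 and 17 ≡ 1 (mod 4), so (3/17) = +(17/3).
Reduce top mod 3: now compute (2/3).
Pull out 2: since 3 ≡ 3 (mod 8), (2/3) = -1.
Reached (1/3) = 1. Collecting the sign flips along the way, the symbol is -1.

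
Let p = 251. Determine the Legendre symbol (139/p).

-1

Reciprocity: 139 ≡ 3 and 251 ≡ 3 (mod 4), so (139/251) = −(251/139).
Reduce top mod 139: now compute (112/139).
Pull out 2^4: since 139 ≡ 3 (mod 8), (2/139) = -1, so (2/139)^4 = +1.
Reciprocity: 7 ≡ 3 and 139 ≡ 3 (mod 4), so (7/139) = −(139/7).
Reduce top mod 7: now compute (6/7).
Pull out 2: since 7 ≡ 7 (mod 8), (2/7) = +1.
Reciprocity: 3 ≡ 3 and 7 ≡ 3 (mod 4), so (3/7) = −(7/3).
Reduce top mod 3: now compute (1/3).
Reached (1/3) = 1. Collecting the sign flips along the way, the symbol is -1.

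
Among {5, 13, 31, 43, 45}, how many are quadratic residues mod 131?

4

(5/131) = +1 → QR.
(13/131) = +1 → QR.
(31/131) = -1 → non-residue.
(43/131) = +1 → QR.
(45/131) = +1 → QR.
Total quadratic residues among the 5: 4.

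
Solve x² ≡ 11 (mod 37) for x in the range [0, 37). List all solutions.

14, 23

37 ≡ 1 (mod 4), so we find a root by search.
Trying successive values, 14² = 196 ≡ 11 (mod 37). The other root is 37 − 14 = 23.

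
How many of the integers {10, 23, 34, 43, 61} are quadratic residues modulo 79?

(10/79) = +1 → QR.
(23/79) = +1 → QR.
(34/79) = -1 → non-residue.
(43/79) = -1 → non-residue.
(61/79) = -1 → non-residue.
Total quadratic residues among the 5: 2.

2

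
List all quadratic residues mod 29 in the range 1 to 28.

Square k = 1,…,14 (k and 29−k give the same square):
1²=1, 2²=4, 3²=9, 4²=16, 5²=25, 6²≡7, 7²≡20, 8²≡6, 9²≡23, 10²≡13, 11²≡5, 12²≡28, 13²≡24, 14²≡22 (mod 29).
So the quadratic residues mod 29 are {1, 4, 5, 6, 7, 9, 13, 16, 20, 22, 23, 24, 25, 28}.

1,4,5,6,7,9,13,16,20,22,23,24,25,28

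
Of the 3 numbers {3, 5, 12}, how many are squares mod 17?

0

(3/17) = -1 → non-residue.
(5/17) = -1 → non-residue.
(12/17) = -1 → non-residue.
Total quadratic residues among the 3: 0.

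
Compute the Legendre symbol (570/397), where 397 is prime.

1

First reduce: 570 ≡ 173 (mod 397).
Reciprocity: 173 ≡ 1 and 397 ≡ 1 (mod 4), so (173/397) = +(397/173).
Reduce top mod 173: now compute (51/173).
Reciprocity: 51 ≡ 3 and 173 ≡ 1 (mod 4), so (51/173) = +(173/51).
Reduce top mod 51: now compute (20/51).
Pull out 2^2: since 51 ≡ 3 (mod 8), (2/51) = -1, so (2/51)^2 = +1.
Reciprocity: 5 ≡ 1 and 51 ≡ 3 (mod 4), so (5/51) = +(51/5).
Reduce top mod 5: now compute (1/5).
Reached (1/5) = 1. Collecting the sign flips along the way, the symbol is +1.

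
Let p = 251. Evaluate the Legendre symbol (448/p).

1

First reduce: 448 ≡ 197 (mod 251).
Reciprocity: 197 ≡ 1 and 251 ≡ 3 (mod 4), so (197/251) = +(251/197).
Reduce top mod 197: now compute (54/197).
Pull out 2: since 197 ≡ 5 (mod 8), (2/197) = -1.
Reciprocity: 27 ≡ 3 and 197 ≡ 1 (mod 4), so (27/197) = +(197/27).
Reduce top mod 27: now compute (8/27).
Pull out 2^3: since 27 ≡ 3 (mod 8), (2/27) = -1, so (2/27)^3 = -1.
Reached (1/27) = 1. Collecting the sign flips along the way, the symbol is +1.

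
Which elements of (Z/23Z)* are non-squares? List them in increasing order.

5, 7, 10, 11, 14, 15, 17, 19, 20, 21, 22

Square k = 1,…,11 (k and 23−k give the same square):
1²=1, 2²=4, 3²=9, 4²=16, 5²≡2, 6²≡13, 7²≡3, 8²≡18, 9²≡12, 10²≡8, 11²≡6 (mod 23).
The residues are {1, 2, 3, 4, 6, 8, 9, 12, 13, 16, 18}; the non-residues are the remaining 11 nonzero classes.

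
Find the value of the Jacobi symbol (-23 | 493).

First reduce: -23 ≡ 470 (mod 493).
Pull out 2: since 493 ≡ 5 (mod 8), (2/493) = -1.
Reciprocity: 235 ≡ 3 and 493 ≡ 1 (mod 4), so (235/493) = +(493/235).
Reduce top mod 235: now compute (23/235).
Reciprocity: 23 ≡ 3 and 235 ≡ 3 (mod 4), so (23/235) = −(235/23).
Reduce top mod 23: now compute (5/23).
Reciprocity: 5 ≡ 1 and 23 ≡ 3 (mod 4), so (5/23) = +(23/5).
Reduce top mod 5: now compute (3/5).
Reciprocity: 3 ≡ 3 and 5 ≡ 1 (mod 4), so (3/5) = +(5/3).
Reduce top mod 3: now compute (2/3).
Pull out 2: since 3 ≡ 3 (mod 8), (2/3) = -1.
Reached (1/3) = 1. Collecting the sign flips along the way, the symbol is -1.

-1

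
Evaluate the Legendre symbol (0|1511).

Top reduces to 0: gcd > 1, so the symbol is 0.

0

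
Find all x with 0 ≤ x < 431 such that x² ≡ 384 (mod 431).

Since 431 ≡ 3 (mod 4), a square root of 384 is 384^((431+1)/4) = 384^108 mod 431.
Repeated squaring: 384^2≡54, 384^4≡330, 384^8≡288, 384^16≡192, 384^32≡229, 384^64≡290 (mod 431).
384^108 = 384^(64+32+8+4) ≡ 162 (mod 431).
Check: 162² = 26244 ≡ 384 (mod 431). The two roots are 162 and 269.

162, 269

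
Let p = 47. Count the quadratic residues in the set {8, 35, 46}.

1

(8/47) = +1 → QR.
(35/47) = -1 → non-residue.
(46/47) = -1 → non-residue.
Total quadratic residues among the 3: 1.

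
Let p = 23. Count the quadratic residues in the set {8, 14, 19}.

1

(8/23) = +1 → QR.
(14/23) = -1 → non-residue.
(19/23) = -1 → non-residue.
Total quadratic residues among the 3: 1.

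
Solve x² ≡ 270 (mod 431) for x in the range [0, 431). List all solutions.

Since 431 ≡ 3 (mod 4), a square root of 270 is 270^((431+1)/4) = 270^108 mod 431.
Repeated squaring: 270^2≡61, 270^4≡273, 270^8≡397, 270^16≡294, 270^32≡236, 270^64≡97 (mod 431).
270^108 = 270^(64+32+8+4) ≡ 318 (mod 431).
Check: 318² = 101124 ≡ 270 (mod 431). The two roots are 113 and 318.

113, 318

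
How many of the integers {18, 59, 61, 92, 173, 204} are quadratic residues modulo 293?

2

(18/293) = -1 → non-residue.
(59/293) = +1 → QR.
(61/293) = +1 → QR.
(92/293) = -1 → non-residue.
(173/293) = -1 → non-residue.
(204/293) = -1 → non-residue.
Total quadratic residues among the 6: 2.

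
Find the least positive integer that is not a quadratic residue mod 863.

(2/863) = +1, so 2 is a residue.
(3/863) = +1, so 3 is a residue.
(4/863) = +1, so 4 is a residue.
(5/863) = −1, so 5 is the smallest positive non-residue mod 863.

5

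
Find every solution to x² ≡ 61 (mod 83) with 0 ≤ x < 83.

12, 71

Since 83 ≡ 3 (mod 4), a square root of 61 is 61^((83+1)/4) = 61^21 mod 83.
Repeated squaring: 61^2≡69, 61^4≡30, 61^8≡70, 61^16≡3 (mod 83).
61^21 = 61^(16+4+1) ≡ 12 (mod 83).
Check: 12² = 144 ≡ 61 (mod 83). The two roots are 12 and 71.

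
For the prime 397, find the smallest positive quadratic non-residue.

(2/397) = −1, so 2 is the smallest positive non-residue mod 397.

2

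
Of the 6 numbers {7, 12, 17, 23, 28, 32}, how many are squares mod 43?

(7/43) = -1 → non-residue.
(12/43) = -1 → non-residue.
(17/43) = +1 → QR.
(23/43) = +1 → QR.
(28/43) = -1 → non-residue.
(32/43) = -1 → non-residue.
Total quadratic residues among the 6: 2.

2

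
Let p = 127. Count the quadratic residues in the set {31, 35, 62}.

3

(31/127) = +1 → QR.
(35/127) = +1 → QR.
(62/127) = +1 → QR.
Total quadratic residues among the 3: 3.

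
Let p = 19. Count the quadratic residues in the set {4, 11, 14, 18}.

2

(4/19) = +1 → QR.
(11/19) = +1 → QR.
(14/19) = -1 → non-residue.
(18/19) = -1 → non-residue.
Total quadratic residues among the 4: 2.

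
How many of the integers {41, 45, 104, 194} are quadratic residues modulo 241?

(41/241) = +1 → QR.
(45/241) = +1 → QR.
(104/241) = -1 → non-residue.
(194/241) = +1 → QR.
Total quadratic residues among the 4: 3.

3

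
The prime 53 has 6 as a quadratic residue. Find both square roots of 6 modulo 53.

18, 35

53 ≡ 1 (mod 4), so we find a root by search.
Trying successive values, 18² = 324 ≡ 6 (mod 53). The other root is 53 − 18 = 35.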